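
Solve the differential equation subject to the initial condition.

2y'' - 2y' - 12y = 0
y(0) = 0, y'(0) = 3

General solution: y = C₁e^(3x) + C₂e^(-2x)
Applying ICs: C₁ = 3/5, C₂ = -3/5
Particular solution: y = (3/5)e^(3x) - (3/5)e^(-2x)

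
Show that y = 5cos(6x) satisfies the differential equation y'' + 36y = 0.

Verification:
y'' = -180cos(6x)
y'' + 36y = 0 ✓

Yes, it is a solution.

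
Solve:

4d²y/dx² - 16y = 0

Characteristic equation: 4r² - 16 = 0
Divide by 4: r² - 4 = 0
Roots: r = 2, -2 (distinct real)
General solution: y = C₁e^(2x) + C₂e^(-2x)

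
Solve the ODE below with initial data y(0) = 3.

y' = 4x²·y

General solution: y = Ce^(4x³/3)
Applying IC y(0) = 3:
Particular solution: y = 3e^(4x³/3)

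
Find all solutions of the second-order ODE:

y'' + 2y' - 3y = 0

Characteristic equation: r² + 2r - 3 = 0
Roots: r = 1, -3 (distinct real)
General solution: y = C₁e^x + C₂e^(-3x)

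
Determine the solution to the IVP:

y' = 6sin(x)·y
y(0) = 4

General solution: y = Ce^(-6cos(x))
Applying IC y(0) = 4:
Particular solution: y = 4e^(6(1-cos(x)))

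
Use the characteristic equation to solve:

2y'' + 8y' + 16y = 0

Characteristic equation: 2r² + 8r + 16 = 0
Divide by 2: r² + 4r + 8 = 0
Roots: r = -2 ± 2i (complex conjugates)
General solution: y = e^(-2x)(C₁cos(2x) + C₂sin(2x))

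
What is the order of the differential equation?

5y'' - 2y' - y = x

The order is 2 (highest derivative is of order 2).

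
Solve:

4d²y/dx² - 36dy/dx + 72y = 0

Characteristic equation: 4r² - 36r + 72 = 0
Divide by 4: r² - 9r + 18 = 0
Roots: r = 6, 3 (distinct real)
General solution: y = C₁e^(6x) + C₂e^(3x)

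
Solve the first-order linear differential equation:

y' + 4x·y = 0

Using integrating factor method:

General solution: y = Ce^(-2x^2)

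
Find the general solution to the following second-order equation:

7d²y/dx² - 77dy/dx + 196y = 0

Characteristic equation: 7r² - 77r + 196 = 0
Divide by 7: r² - 11r + 28 = 0
Roots: r = 4, 7 (distinct real)
General solution: y = C₁e^(4x) + C₂e^(7x)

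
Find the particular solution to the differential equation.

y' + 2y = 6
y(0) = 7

General solution: y = 3 + Ce^(-2x)
Applying y(0) = 7: C = 7 - 3 = 4
Particular solution: y = 3 + 4e^(-2x)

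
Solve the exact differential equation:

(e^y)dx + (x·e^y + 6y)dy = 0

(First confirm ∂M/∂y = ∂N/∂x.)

Verify exactness: ∂M/∂y = ∂N/∂x ✓
Find F(x,y) such that ∂F/∂x = M, ∂F/∂y = N
Solution: x·e^y + 3y² = C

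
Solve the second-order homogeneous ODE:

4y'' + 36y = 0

Characteristic equation: 4r² + 36 = 0
Divide by 4: r² + 9 = 0
Roots: r = ±3i (complex conjugates)
General solution: y = C₁cos(3x) + C₂sin(3x)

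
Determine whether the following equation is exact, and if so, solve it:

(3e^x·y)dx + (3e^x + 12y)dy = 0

Verify exactness: ∂M/∂y = ∂N/∂x ✓
Find F(x,y) such that ∂F/∂x = M, ∂F/∂y = N
Solution: 3e^x·y + 6y² = C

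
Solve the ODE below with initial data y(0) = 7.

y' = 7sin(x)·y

General solution: y = Ce^(-7cos(x))
Applying IC y(0) = 7:
Particular solution: y = 7e^(7(1-cos(x)))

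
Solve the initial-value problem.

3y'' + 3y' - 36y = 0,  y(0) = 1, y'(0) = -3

General solution: y = C₁e^(3x) + C₂e^(-4x)
Applying ICs: C₁ = 1/7, C₂ = 6/7
Particular solution: y = (1/7)e^(3x) + (6/7)e^(-4x)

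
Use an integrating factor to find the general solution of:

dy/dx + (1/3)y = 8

Using integrating factor method:

General solution: y = 24 + Ce^(-x/3)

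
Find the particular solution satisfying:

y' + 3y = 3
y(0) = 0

General solution: y = 1 + Ce^(-3x)
Applying y(0) = 0: C = 0 - 1 = -1
Particular solution: y = 1 - e^(-3x)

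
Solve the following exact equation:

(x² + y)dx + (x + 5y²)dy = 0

Verify exactness: ∂M/∂y = ∂N/∂x ✓
Find F(x,y) such that ∂F/∂x = M, ∂F/∂y = N
Solution: x³/3 + xy + 5y³/3 = C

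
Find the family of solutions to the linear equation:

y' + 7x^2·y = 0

Using integrating factor method:

General solution: y = Ce^(-7x^3/3)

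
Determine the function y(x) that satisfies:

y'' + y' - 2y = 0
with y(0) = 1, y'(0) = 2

General solution: y = C₁e^x + C₂e^(-2x)
Applying ICs: C₁ = 4/3, C₂ = -1/3
Particular solution: y = (4/3)e^x - (1/3)e^(-2x)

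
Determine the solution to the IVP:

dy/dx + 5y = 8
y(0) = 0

General solution: y = 8/5 + Ce^(-5x)
Applying y(0) = 0: C = 0 - 8/5 = -8/5
Particular solution: y = 8/5 - (8/5)e^(-5x)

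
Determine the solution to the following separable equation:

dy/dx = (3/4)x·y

Separating variables and integrating:
ln|y| = 3x^2/8 + C

General solution: y = Ce^(3x^2/8)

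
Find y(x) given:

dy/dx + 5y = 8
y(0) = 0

General solution: y = 8/5 + Ce^(-5x)
Applying y(0) = 0: C = 0 - 8/5 = -8/5
Particular solution: y = 8/5 - (8/5)e^(-5x)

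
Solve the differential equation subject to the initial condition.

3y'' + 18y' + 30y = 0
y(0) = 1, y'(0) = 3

General solution: y = e^(-3x)(C₁cos(x) + C₂sin(x))
Complex roots r = -3 ± i
Applying ICs: C₁ = 1, C₂ = 6
Particular solution: y = e^(-3x)(cos(x) + 6sin(x))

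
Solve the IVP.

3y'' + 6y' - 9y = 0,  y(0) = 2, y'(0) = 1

General solution: y = C₁e^x + C₂e^(-3x)
Applying ICs: C₁ = 7/4, C₂ = 1/4
Particular solution: y = (7/4)e^x + (1/4)e^(-3x)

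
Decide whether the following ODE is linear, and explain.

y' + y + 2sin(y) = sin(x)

Nonlinear (sin(y) is nonlinear in y)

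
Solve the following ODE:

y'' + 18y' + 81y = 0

Characteristic equation: r² + 18r + 81 = 0
Factored: (r + 9)² = 0
Repeated root: r = -9
General solution: y = (C₁ + C₂x)e^(-9x)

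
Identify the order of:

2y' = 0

The order is 1 (highest derivative is of order 1).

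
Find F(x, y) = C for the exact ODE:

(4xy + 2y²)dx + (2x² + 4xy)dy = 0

Verify exactness: ∂M/∂y = ∂N/∂x ✓
Find F(x,y) such that ∂F/∂x = M, ∂F/∂y = N
Solution: 2x²y + 2xy² = C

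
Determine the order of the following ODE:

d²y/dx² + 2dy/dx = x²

The order is 2 (highest derivative is of order 2).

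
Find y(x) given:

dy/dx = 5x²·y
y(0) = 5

General solution: y = Ce^(5x³/3)
Applying IC y(0) = 5:
Particular solution: y = 5e^(5x³/3)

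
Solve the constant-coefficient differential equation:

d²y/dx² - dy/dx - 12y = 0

Characteristic equation: r² - r - 12 = 0
Roots: r = 4, -3 (distinct real)
General solution: y = C₁e^(4x) + C₂e^(-3x)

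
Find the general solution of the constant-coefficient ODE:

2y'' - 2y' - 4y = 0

Characteristic equation: 2r² - 2r - 4 = 0
Divide by 2: r² - r - 2 = 0
Roots: r = 2, -1 (distinct real)
General solution: y = C₁e^(2x) + C₂e^(-x)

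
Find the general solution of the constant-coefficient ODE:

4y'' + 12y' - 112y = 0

Characteristic equation: 4r² + 12r - 112 = 0
Divide by 4: r² + 3r - 28 = 0
Roots: r = 4, -7 (distinct real)
General solution: y = C₁e^(4x) + C₂e^(-7x)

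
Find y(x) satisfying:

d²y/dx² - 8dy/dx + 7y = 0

Characteristic equation: r² - 8r + 7 = 0
Roots: r = 1, 7 (distinct real)
General solution: y = C₁e^x + C₂e^(7x)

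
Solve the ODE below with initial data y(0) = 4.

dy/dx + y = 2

General solution: y = 2 + Ce^(-x)
Applying y(0) = 4: C = 4 - 2 = 2
Particular solution: y = 2 + 2e^(-x)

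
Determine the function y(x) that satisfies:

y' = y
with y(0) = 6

General solution: y = Ce^x
Applying IC y(0) = 6:
Particular solution: y = 6e^x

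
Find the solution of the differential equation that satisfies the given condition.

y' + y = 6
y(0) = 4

General solution: y = 6 + Ce^(-x)
Applying y(0) = 4: C = 4 - 6 = -2
Particular solution: y = 6 - 2e^(-x)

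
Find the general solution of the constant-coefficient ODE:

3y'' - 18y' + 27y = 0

Characteristic equation: 3r² - 18r + 27 = 0
Divide by 3: r² - 6r + 9 = 0
Factored: (r - 3)² = 0
Repeated root: r = 3
General solution: y = (C₁ + C₂x)e^(3x)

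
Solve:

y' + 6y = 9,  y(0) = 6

General solution: y = 3/2 + Ce^(-6x)
Applying y(0) = 6: C = 6 - 3/2 = 9/2
Particular solution: y = 3/2 + (9/2)e^(-6x)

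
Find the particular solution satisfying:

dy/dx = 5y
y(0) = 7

General solution: y = Ce^(5x)
Applying IC y(0) = 7:
Particular solution: y = 7e^(5x)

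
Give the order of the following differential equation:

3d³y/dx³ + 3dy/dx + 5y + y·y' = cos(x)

The order is 3 (highest derivative is of order 3).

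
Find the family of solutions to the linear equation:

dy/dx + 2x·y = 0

Using integrating factor method:

General solution: y = Ce^(-x^2)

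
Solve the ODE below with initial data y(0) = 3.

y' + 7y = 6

General solution: y = 6/7 + Ce^(-7x)
Applying y(0) = 3: C = 3 - 6/7 = 15/7
Particular solution: y = 6/7 + (15/7)e^(-7x)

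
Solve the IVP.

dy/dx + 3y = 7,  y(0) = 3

General solution: y = 7/3 + Ce^(-3x)
Applying y(0) = 3: C = 3 - 7/3 = 2/3
Particular solution: y = 7/3 + (2/3)e^(-3x)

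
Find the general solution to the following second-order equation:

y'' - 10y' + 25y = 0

Characteristic equation: r² - 10r + 25 = 0
Factored: (r - 5)² = 0
Repeated root: r = 5
General solution: y = (C₁ + C₂x)e^(5x)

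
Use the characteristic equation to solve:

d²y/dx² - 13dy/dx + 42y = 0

Characteristic equation: r² - 13r + 42 = 0
Roots: r = 7, 6 (distinct real)
General solution: y = C₁e^(7x) + C₂e^(6x)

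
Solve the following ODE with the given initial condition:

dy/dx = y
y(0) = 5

General solution: y = Ce^x
Applying IC y(0) = 5:
Particular solution: y = 5e^x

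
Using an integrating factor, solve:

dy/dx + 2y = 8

Using integrating factor method:

General solution: y = 4 + Ce^(-2x)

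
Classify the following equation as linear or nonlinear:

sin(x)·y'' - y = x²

Linear (y and its derivatives appear to the first power only, no products of y terms)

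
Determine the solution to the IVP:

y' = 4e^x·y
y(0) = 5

General solution: y = Ce^(4e^x)
Applying IC y(0) = 5:
Particular solution: y = 5e^(4(e^x - 1))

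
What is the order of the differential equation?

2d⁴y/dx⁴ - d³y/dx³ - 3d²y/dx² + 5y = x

The order is 4 (highest derivative is of order 4).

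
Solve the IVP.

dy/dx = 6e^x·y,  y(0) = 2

General solution: y = Ce^(6e^x)
Applying IC y(0) = 2:
Particular solution: y = 2e^(6(e^x - 1))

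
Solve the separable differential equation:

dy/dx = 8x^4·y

Separating variables and integrating:
ln|y| = 8x^5/5 + C

General solution: y = Ce^(8x^5/5)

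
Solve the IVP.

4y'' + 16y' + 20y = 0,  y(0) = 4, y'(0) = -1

General solution: y = e^(-2x)(C₁cos(x) + C₂sin(x))
Complex roots r = -2 ± i
Applying ICs: C₁ = 4, C₂ = 7
Particular solution: y = e^(-2x)(4cos(x) + 7sin(x))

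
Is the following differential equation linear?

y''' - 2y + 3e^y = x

No. Nonlinear (e^y is nonlinear in y)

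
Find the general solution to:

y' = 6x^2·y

Separating variables and integrating:
ln|y| = 2x^3 + C

General solution: y = Ce^(2x^3)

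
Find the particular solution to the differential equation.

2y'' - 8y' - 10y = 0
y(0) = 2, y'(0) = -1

General solution: y = C₁e^(5x) + C₂e^(-x)
Applying ICs: C₁ = 1/6, C₂ = 11/6
Particular solution: y = (1/6)e^(5x) + (11/6)e^(-x)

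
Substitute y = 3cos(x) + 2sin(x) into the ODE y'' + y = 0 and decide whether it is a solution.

Verification:
y'' = -3cos(x) - 2sin(x)
y'' + y = 0 ✓

Yes, it is a solution.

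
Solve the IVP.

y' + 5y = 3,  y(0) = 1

General solution: y = 3/5 + Ce^(-5x)
Applying y(0) = 1: C = 1 - 3/5 = 2/5
Particular solution: y = 3/5 + (2/5)e^(-5x)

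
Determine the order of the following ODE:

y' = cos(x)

The order is 1 (highest derivative is of order 1).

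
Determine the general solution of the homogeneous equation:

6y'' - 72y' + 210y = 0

Characteristic equation: 6r² - 72r + 210 = 0
Divide by 6: r² - 12r + 35 = 0
Roots: r = 5, 7 (distinct real)
General solution: y = C₁e^(5x) + C₂e^(7x)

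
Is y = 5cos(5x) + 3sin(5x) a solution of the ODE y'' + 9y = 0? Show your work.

Verification:
y'' = -125cos(5x) - 75sin(5x)
y'' + 9y ≠ 0 (frequency mismatch: got 25 instead of 9)

No, it is not a solution.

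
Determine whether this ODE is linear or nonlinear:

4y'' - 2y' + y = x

Linear (y and its derivatives appear to the first power only, no products of y terms)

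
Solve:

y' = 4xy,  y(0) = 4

General solution: y = Ce^(2x²)
Applying IC y(0) = 4:
Particular solution: y = 4e^(2x²)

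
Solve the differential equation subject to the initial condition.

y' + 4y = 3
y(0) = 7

General solution: y = 3/4 + Ce^(-4x)
Applying y(0) = 7: C = 7 - 3/4 = 25/4
Particular solution: y = 3/4 + (25/4)e^(-4x)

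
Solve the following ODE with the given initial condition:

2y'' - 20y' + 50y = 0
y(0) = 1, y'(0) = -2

General solution: y = (C₁ + C₂x)e^(5x)
Repeated root r = 5
Applying ICs: C₁ = 1, C₂ = -7
Particular solution: y = (1 - 7x)e^(5x)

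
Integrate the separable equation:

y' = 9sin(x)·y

Separating variables and integrating:
ln|y| = -9cos(x) + C

General solution: y = Ce^(-9cos(x))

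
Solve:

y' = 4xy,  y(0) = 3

General solution: y = Ce^(2x²)
Applying IC y(0) = 3:
Particular solution: y = 3e^(2x²)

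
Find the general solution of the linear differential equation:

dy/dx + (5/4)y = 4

Using integrating factor method:

General solution: y = 16/5 + Ce^(-5x/4)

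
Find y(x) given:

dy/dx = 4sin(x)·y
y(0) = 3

General solution: y = Ce^(-4cos(x))
Applying IC y(0) = 3:
Particular solution: y = 3e^(4(1-cos(x)))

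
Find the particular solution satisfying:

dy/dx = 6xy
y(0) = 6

General solution: y = Ce^(3x²)
Applying IC y(0) = 6:
Particular solution: y = 6e^(3x²)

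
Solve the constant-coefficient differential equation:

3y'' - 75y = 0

Characteristic equation: 3r² - 75 = 0
Divide by 3: r² - 25 = 0
Roots: r = 5, -5 (distinct real)
General solution: y = C₁e^(5x) + C₂e^(-5x)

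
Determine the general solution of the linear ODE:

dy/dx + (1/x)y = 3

Using integrating factor method:

General solution: y = (3/2)x + C/x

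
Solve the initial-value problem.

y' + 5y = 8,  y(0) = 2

General solution: y = 8/5 + Ce^(-5x)
Applying y(0) = 2: C = 2 - 8/5 = 2/5
Particular solution: y = 8/5 + (2/5)e^(-5x)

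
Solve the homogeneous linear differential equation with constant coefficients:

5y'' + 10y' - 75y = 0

Characteristic equation: 5r² + 10r - 75 = 0
Divide by 5: r² + 2r - 15 = 0
Roots: r = 3, -5 (distinct real)
General solution: y = C₁e^(3x) + C₂e^(-5x)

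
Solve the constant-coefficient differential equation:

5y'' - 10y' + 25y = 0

Characteristic equation: 5r² - 10r + 25 = 0
Divide by 5: r² - 2r + 5 = 0
Roots: r = 1 ± 2i (complex conjugates)
General solution: y = e^x(C₁cos(2x) + C₂sin(2x))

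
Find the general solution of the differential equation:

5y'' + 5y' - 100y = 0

Characteristic equation: 5r² + 5r - 100 = 0
Divide by 5: r² + r - 20 = 0
Roots: r = 4, -5 (distinct real)
General solution: y = C₁e^(4x) + C₂e^(-5x)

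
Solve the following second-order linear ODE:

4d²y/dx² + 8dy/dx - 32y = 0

Characteristic equation: 4r² + 8r - 32 = 0
Divide by 4: r² + 2r - 8 = 0
Roots: r = 2, -4 (distinct real)
General solution: y = C₁e^(2x) + C₂e^(-4x)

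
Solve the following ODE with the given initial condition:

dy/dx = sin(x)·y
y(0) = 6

General solution: y = Ce^(-cos(x))
Applying IC y(0) = 6:
Particular solution: y = 6e^(1-cos(x))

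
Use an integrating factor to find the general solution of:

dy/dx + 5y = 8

Using integrating factor method:

General solution: y = 8/5 + Ce^(-5x)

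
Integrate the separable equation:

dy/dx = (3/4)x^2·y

Separating variables and integrating:
ln|y| = x^3/4 + C

General solution: y = Ce^(x^3/4)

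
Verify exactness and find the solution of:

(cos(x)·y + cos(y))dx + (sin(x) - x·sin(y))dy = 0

Verify exactness: ∂M/∂y = ∂N/∂x ✓
Find F(x,y) such that ∂F/∂x = M, ∂F/∂y = N
Solution: sin(x)·y + x·cos(y) = C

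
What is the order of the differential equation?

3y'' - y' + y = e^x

The order is 2 (highest derivative is of order 2).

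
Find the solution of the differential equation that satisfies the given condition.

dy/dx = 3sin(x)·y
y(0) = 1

General solution: y = Ce^(-3cos(x))
Applying IC y(0) = 1:
Particular solution: y = e^(3(1-cos(x)))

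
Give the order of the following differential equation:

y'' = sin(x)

The order is 2 (highest derivative is of order 2).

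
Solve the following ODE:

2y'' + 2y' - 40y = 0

Characteristic equation: 2r² + 2r - 40 = 0
Divide by 2: r² + r - 20 = 0
Roots: r = 4, -5 (distinct real)
General solution: y = C₁e^(4x) + C₂e^(-5x)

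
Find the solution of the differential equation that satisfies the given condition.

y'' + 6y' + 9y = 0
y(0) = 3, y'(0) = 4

General solution: y = (C₁ + C₂x)e^(-3x)
Repeated root r = -3
Applying ICs: C₁ = 3, C₂ = 13
Particular solution: y = (3 + 13x)e^(-3x)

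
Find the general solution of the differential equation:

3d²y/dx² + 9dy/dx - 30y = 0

Characteristic equation: 3r² + 9r - 30 = 0
Divide by 3: r² + 3r - 10 = 0
Roots: r = 2, -5 (distinct real)
General solution: y = C₁e^(2x) + C₂e^(-5x)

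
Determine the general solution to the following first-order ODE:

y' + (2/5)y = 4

Using integrating factor method:

General solution: y = 10 + Ce^(-2x/5)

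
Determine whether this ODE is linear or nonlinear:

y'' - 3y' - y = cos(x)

Linear (y and its derivatives appear to the first power only, no products of y terms)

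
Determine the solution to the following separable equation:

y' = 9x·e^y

Separating variables and integrating:
-e^(-y) = 9x²/2 + C

General solution: y = -ln(C - 9x²/2)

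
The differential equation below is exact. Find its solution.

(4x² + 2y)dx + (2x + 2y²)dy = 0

Verify exactness: ∂M/∂y = ∂N/∂x ✓
Find F(x,y) such that ∂F/∂x = M, ∂F/∂y = N
Solution: 4x³/3 + 2xy + 2y³/3 = C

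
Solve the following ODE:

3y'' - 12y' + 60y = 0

Characteristic equation: 3r² - 12r + 60 = 0
Divide by 3: r² - 4r + 20 = 0
Roots: r = 2 ± 4i (complex conjugates)
General solution: y = e^(2x)(C₁cos(4x) + C₂sin(4x))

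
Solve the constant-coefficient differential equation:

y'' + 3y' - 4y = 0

Characteristic equation: r² + 3r - 4 = 0
Roots: r = 1, -4 (distinct real)
General solution: y = C₁e^x + C₂e^(-4x)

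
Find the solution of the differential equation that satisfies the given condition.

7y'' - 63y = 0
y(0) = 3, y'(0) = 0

General solution: y = C₁e^(3x) + C₂e^(-3x)
Applying ICs: C₁ = 3/2, C₂ = 3/2
Particular solution: y = (3/2)e^(3x) + (3/2)e^(-3x)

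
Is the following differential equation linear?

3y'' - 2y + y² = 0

No. Nonlinear (y² term)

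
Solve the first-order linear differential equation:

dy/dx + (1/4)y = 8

Using integrating factor method:

General solution: y = 32 + Ce^(-x/4)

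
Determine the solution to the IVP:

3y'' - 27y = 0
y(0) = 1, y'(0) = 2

General solution: y = C₁e^(3x) + C₂e^(-3x)
Applying ICs: C₁ = 5/6, C₂ = 1/6
Particular solution: y = (5/6)e^(3x) + (1/6)e^(-3x)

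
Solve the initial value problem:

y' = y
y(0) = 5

General solution: y = Ce^x
Applying IC y(0) = 5:
Particular solution: y = 5e^x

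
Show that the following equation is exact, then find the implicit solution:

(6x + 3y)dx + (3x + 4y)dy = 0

Verify exactness: ∂M/∂y = ∂N/∂x ✓
Find F(x,y) such that ∂F/∂x = M, ∂F/∂y = N
Solution: 3x² + 3xy + 2y² = C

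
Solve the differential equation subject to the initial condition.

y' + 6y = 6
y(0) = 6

General solution: y = 1 + Ce^(-6x)
Applying y(0) = 6: C = 6 - 1 = 5
Particular solution: y = 1 + 5e^(-6x)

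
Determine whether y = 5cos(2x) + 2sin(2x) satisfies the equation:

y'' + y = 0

Verification:
y'' = -20cos(2x) - 8sin(2x)
y'' + y ≠ 0 (frequency mismatch: got 4 instead of 1)

No, it is not a solution.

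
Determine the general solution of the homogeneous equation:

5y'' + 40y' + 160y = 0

Characteristic equation: 5r² + 40r + 160 = 0
Divide by 5: r² + 8r + 32 = 0
Roots: r = -4 ± 4i (complex conjugates)
General solution: y = e^(-4x)(C₁cos(4x) + C₂sin(4x))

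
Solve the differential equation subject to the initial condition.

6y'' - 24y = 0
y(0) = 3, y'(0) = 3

General solution: y = C₁e^(2x) + C₂e^(-2x)
Applying ICs: C₁ = 9/4, C₂ = 3/4
Particular solution: y = (9/4)e^(2x) + (3/4)e^(-2x)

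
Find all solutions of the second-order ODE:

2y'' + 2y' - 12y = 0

Characteristic equation: 2r² + 2r - 12 = 0
Divide by 2: r² + r - 6 = 0
Roots: r = 2, -3 (distinct real)
General solution: y = C₁e^(2x) + C₂e^(-3x)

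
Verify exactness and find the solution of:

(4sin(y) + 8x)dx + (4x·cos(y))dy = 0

Verify exactness: ∂M/∂y = ∂N/∂x ✓
Find F(x,y) such that ∂F/∂x = M, ∂F/∂y = N
Solution: 4x·sin(y) + 4x² = C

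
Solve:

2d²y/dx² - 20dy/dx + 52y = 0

Characteristic equation: 2r² - 20r + 52 = 0
Divide by 2: r² - 10r + 26 = 0
Roots: r = 5 ± i (complex conjugates)
General solution: y = e^(5x)(C₁cos(x) + C₂sin(x))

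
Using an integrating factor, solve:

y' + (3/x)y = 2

Using integrating factor method:

General solution: y = (1/2)x + Cx^(-3)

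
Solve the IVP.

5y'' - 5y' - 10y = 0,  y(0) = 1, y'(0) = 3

General solution: y = C₁e^(2x) + C₂e^(-x)
Applying ICs: C₁ = 4/3, C₂ = -1/3
Particular solution: y = (4/3)e^(2x) - (1/3)e^(-x)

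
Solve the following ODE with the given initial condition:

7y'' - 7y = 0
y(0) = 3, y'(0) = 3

General solution: y = C₁e^x + C₂e^(-x)
Applying ICs: C₁ = 3, C₂ = 0
Particular solution: y = 3e^x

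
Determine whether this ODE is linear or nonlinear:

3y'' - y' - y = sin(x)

Linear (y and its derivatives appear to the first power only, no products of y terms)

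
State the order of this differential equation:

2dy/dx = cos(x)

The order is 1 (highest derivative is of order 1).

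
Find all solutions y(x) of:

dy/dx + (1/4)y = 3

Using integrating factor method:

General solution: y = 12 + Ce^(-x/4)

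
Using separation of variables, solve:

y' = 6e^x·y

Separating variables and integrating:
ln|y| = 6e^x + C

General solution: y = Ce^(6e^x)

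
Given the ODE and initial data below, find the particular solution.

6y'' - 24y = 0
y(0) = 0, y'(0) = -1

General solution: y = C₁e^(2x) + C₂e^(-2x)
Applying ICs: C₁ = -1/4, C₂ = 1/4
Particular solution: y = -(1/4)e^(2x) + (1/4)e^(-2x)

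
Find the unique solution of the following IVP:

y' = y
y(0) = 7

General solution: y = Ce^x
Applying IC y(0) = 7:
Particular solution: y = 7e^x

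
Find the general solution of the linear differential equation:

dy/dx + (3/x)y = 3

Using integrating factor method:

General solution: y = (3/4)x + Cx^(-3)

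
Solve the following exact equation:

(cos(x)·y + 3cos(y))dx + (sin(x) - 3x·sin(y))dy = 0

Verify exactness: ∂M/∂y = ∂N/∂x ✓
Find F(x,y) such that ∂F/∂x = M, ∂F/∂y = N
Solution: sin(x)·y + 3x·cos(y) = C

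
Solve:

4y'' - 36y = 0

Characteristic equation: 4r² - 36 = 0
Divide by 4: r² - 9 = 0
Roots: r = 3, -3 (distinct real)
General solution: y = C₁e^(3x) + C₂e^(-3x)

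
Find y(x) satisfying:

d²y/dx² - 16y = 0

Characteristic equation: r² - 16 = 0
Roots: r = 4, -4 (distinct real)
General solution: y = C₁e^(4x) + C₂e^(-4x)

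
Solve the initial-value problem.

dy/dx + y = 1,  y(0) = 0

General solution: y = 1 + Ce^(-x)
Applying y(0) = 0: C = 0 - 1 = -1
Particular solution: y = 1 - e^(-x)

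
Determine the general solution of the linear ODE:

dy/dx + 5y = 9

Using integrating factor method:

General solution: y = 9/5 + Ce^(-5x)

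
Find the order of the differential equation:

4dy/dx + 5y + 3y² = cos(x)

The order is 1 (highest derivative is of order 1).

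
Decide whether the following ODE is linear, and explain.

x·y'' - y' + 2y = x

Linear (y and its derivatives appear to the first power only, no products of y terms)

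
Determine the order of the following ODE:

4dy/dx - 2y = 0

The order is 1 (highest derivative is of order 1).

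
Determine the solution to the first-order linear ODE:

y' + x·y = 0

Using integrating factor method:

General solution: y = Ce^(-x^2/2)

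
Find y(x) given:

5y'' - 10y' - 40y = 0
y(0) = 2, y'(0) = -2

General solution: y = C₁e^(4x) + C₂e^(-2x)
Applying ICs: C₁ = 1/3, C₂ = 5/3
Particular solution: y = (1/3)e^(4x) + (5/3)e^(-2x)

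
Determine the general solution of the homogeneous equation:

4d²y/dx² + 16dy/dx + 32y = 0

Characteristic equation: 4r² + 16r + 32 = 0
Divide by 4: r² + 4r + 8 = 0
Roots: r = -2 ± 2i (complex conjugates)
General solution: y = e^(-2x)(C₁cos(2x) + C₂sin(2x))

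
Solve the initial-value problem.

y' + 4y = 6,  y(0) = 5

General solution: y = 3/2 + Ce^(-4x)
Applying y(0) = 5: C = 5 - 3/2 = 7/2
Particular solution: y = 3/2 + (7/2)e^(-4x)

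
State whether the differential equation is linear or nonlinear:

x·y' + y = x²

Linear (y and its derivatives appear to the first power only, no products of y terms)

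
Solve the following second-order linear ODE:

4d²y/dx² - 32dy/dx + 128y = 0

Characteristic equation: 4r² - 32r + 128 = 0
Divide by 4: r² - 8r + 32 = 0
Roots: r = 4 ± 4i (complex conjugates)
General solution: y = e^(4x)(C₁cos(4x) + C₂sin(4x))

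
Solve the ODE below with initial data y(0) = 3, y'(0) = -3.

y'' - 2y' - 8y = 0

General solution: y = C₁e^(4x) + C₂e^(-2x)
Applying ICs: C₁ = 1/2, C₂ = 5/2
Particular solution: y = (1/2)e^(4x) + (5/2)e^(-2x)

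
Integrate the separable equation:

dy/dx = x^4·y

Separating variables and integrating:
ln|y| = x^5/5 + C

General solution: y = Ce^(x^5/5)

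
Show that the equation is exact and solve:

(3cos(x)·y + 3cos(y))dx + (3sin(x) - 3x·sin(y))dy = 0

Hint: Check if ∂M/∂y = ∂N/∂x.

Verify exactness: ∂M/∂y = ∂N/∂x ✓
Find F(x,y) such that ∂F/∂x = M, ∂F/∂y = N
Solution: 3sin(x)·y + 3x·cos(y) = C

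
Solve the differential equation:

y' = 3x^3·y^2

Separating variables and integrating:
-1/y = 3x^4/4 + C

General solution: y^-1 = (-3/4)x^4 + C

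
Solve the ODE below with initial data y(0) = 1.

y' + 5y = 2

General solution: y = 2/5 + Ce^(-5x)
Applying y(0) = 1: C = 1 - 2/5 = 3/5
Particular solution: y = 2/5 + (3/5)e^(-5x)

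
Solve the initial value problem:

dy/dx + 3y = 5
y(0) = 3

General solution: y = 5/3 + Ce^(-3x)
Applying y(0) = 3: C = 3 - 5/3 = 4/3
Particular solution: y = 5/3 + (4/3)e^(-3x)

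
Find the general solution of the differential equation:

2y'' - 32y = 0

Characteristic equation: 2r² - 32 = 0
Divide by 2: r² - 16 = 0
Roots: r = 4, -4 (distinct real)
General solution: y = C₁e^(4x) + C₂e^(-4x)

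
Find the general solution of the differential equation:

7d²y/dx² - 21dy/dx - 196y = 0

Characteristic equation: 7r² - 21r - 196 = 0
Divide by 7: r² - 3r - 28 = 0
Roots: r = 7, -4 (distinct real)
General solution: y = C₁e^(7x) + C₂e^(-4x)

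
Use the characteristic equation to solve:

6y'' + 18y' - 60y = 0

Characteristic equation: 6r² + 18r - 60 = 0
Divide by 6: r² + 3r - 10 = 0
Roots: r = 2, -5 (distinct real)
General solution: y = C₁e^(2x) + C₂e^(-5x)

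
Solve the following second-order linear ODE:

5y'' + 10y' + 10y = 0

Characteristic equation: 5r² + 10r + 10 = 0
Divide by 5: r² + 2r + 2 = 0
Roots: r = -1 ± i (complex conjugates)
General solution: y = e^(-x)(C₁cos(x) + C₂sin(x))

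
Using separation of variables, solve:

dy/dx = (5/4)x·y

Separating variables and integrating:
ln|y| = 5x^2/8 + C

General solution: y = Ce^(5x^2/8)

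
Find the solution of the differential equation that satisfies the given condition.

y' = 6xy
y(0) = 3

General solution: y = Ce^(3x²)
Applying IC y(0) = 3:
Particular solution: y = 3e^(3x²)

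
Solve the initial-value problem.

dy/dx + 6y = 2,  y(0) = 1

General solution: y = 1/3 + Ce^(-6x)
Applying y(0) = 1: C = 1 - 1/3 = 2/3
Particular solution: y = 1/3 + (2/3)e^(-6x)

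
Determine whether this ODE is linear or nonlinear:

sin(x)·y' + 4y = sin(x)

Linear (y and its derivatives appear to the first power only, no products of y terms)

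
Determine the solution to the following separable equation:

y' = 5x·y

Separating variables and integrating:
ln|y| = 5x^2/2 + C

General solution: y = Ce^(5x^2/2)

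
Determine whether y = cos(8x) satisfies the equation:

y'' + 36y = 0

Verification:
y'' = -64cos(8x)
y'' + 36y ≠ 0 (frequency mismatch: got 64 instead of 36)

No, it is not a solution.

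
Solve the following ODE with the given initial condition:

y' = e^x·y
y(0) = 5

General solution: y = Ce^(e^x)
Applying IC y(0) = 5:
Particular solution: y = 5e^(e^x - 1)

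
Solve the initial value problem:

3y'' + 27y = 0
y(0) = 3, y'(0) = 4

General solution: y = C₁cos(3x) + C₂sin(3x)
Complex roots r = ±3i
Applying ICs: C₁ = 3, C₂ = 4/3
Particular solution: y = 3cos(3x) + (4/3)sin(3x)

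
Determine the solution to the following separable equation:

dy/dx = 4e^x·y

Separating variables and integrating:
ln|y| = 4e^x + C

General solution: y = Ce^(4e^x)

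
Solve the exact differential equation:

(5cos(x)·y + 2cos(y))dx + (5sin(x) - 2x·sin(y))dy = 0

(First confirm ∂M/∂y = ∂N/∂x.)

Verify exactness: ∂M/∂y = ∂N/∂x ✓
Find F(x,y) such that ∂F/∂x = M, ∂F/∂y = N
Solution: 5sin(x)·y + 2x·cos(y) = C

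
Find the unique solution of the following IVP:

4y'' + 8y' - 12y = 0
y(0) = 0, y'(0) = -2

General solution: y = C₁e^x + C₂e^(-3x)
Applying ICs: C₁ = -1/2, C₂ = 1/2
Particular solution: y = -(1/2)e^x + (1/2)e^(-3x)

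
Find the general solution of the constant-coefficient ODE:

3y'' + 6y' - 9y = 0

Characteristic equation: 3r² + 6r - 9 = 0
Divide by 3: r² + 2r - 3 = 0
Roots: r = 1, -3 (distinct real)
General solution: y = C₁e^x + C₂e^(-3x)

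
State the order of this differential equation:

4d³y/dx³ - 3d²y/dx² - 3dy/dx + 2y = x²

The order is 3 (highest derivative is of order 3).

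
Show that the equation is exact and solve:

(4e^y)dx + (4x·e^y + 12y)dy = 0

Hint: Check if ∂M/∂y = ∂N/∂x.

Verify exactness: ∂M/∂y = ∂N/∂x ✓
Find F(x,y) such that ∂F/∂x = M, ∂F/∂y = N
Solution: 4x·e^y + 6y² = C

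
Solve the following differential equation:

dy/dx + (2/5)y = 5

Using integrating factor method:

General solution: y = 25/2 + Ce^(-2x/5)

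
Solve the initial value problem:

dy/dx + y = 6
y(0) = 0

General solution: y = 6 + Ce^(-x)
Applying y(0) = 0: C = 0 - 6 = -6
Particular solution: y = 6 - 6e^(-x)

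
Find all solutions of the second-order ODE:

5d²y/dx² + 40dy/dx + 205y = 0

Characteristic equation: 5r² + 40r + 205 = 0
Divide by 5: r² + 8r + 41 = 0
Roots: r = -4 ± 5i (complex conjugates)
General solution: y = e^(-4x)(C₁cos(5x) + C₂sin(5x))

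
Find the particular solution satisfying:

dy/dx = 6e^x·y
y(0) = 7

General solution: y = Ce^(6e^x)
Applying IC y(0) = 7:
Particular solution: y = 7e^(6(e^x - 1))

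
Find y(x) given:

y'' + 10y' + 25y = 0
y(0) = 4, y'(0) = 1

General solution: y = (C₁ + C₂x)e^(-5x)
Repeated root r = -5
Applying ICs: C₁ = 4, C₂ = 21
Particular solution: y = (4 + 21x)e^(-5x)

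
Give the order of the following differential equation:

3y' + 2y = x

The order is 1 (highest derivative is of order 1).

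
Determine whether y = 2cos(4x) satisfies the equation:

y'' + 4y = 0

Verification:
y'' = -32cos(4x)
y'' + 4y ≠ 0 (frequency mismatch: got 16 instead of 4)

No, it is not a solution.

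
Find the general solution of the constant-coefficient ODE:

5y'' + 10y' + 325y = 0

Characteristic equation: 5r² + 10r + 325 = 0
Divide by 5: r² + 2r + 65 = 0
Roots: r = -1 ± 8i (complex conjugates)
General solution: y = e^(-x)(C₁cos(8x) + C₂sin(8x))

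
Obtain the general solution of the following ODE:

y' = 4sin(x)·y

Separating variables and integrating:
ln|y| = -4cos(x) + C

General solution: y = Ce^(-4cos(x))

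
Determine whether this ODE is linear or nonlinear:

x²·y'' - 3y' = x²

Linear (y and its derivatives appear to the first power only, no products of y terms)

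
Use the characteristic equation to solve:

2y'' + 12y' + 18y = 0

Characteristic equation: 2r² + 12r + 18 = 0
Divide by 2: r² + 6r + 9 = 0
Factored: (r + 3)² = 0
Repeated root: r = -3
General solution: y = (C₁ + C₂x)e^(-3x)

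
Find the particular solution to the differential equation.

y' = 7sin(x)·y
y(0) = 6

General solution: y = Ce^(-7cos(x))
Applying IC y(0) = 6:
Particular solution: y = 6e^(7(1-cos(x)))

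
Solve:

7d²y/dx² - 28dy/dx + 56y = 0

Characteristic equation: 7r² - 28r + 56 = 0
Divide by 7: r² - 4r + 8 = 0
Roots: r = 2 ± 2i (complex conjugates)
General solution: y = e^(2x)(C₁cos(2x) + C₂sin(2x))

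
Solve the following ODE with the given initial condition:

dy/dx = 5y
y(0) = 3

General solution: y = Ce^(5x)
Applying IC y(0) = 3:
Particular solution: y = 3e^(5x)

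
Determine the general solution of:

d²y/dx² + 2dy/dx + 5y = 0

Characteristic equation: r² + 2r + 5 = 0
Roots: r = -1 ± 2i (complex conjugates)
General solution: y = e^(-x)(C₁cos(2x) + C₂sin(2x))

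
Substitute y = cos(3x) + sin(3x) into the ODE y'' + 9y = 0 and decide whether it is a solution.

Verification:
y'' = -9cos(3x) - 9sin(3x)
y'' + 9y = 0 ✓

Yes, it is a solution.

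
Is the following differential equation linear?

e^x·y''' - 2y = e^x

Yes. Linear (y and its derivatives appear to the first power only, no products of y terms)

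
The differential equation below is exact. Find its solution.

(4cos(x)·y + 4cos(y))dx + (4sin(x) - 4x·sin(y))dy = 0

Verify exactness: ∂M/∂y = ∂N/∂x ✓
Find F(x,y) such that ∂F/∂x = M, ∂F/∂y = N
Solution: 4sin(x)·y + 4x·cos(y) = C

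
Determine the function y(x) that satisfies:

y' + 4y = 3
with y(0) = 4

General solution: y = 3/4 + Ce^(-4x)
Applying y(0) = 4: C = 4 - 3/4 = 13/4
Particular solution: y = 3/4 + (13/4)e^(-4x)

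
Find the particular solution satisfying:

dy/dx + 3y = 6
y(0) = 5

General solution: y = 2 + Ce^(-3x)
Applying y(0) = 5: C = 5 - 2 = 3
Particular solution: y = 2 + 3e^(-3x)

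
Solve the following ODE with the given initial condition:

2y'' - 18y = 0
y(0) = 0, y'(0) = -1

General solution: y = C₁e^(3x) + C₂e^(-3x)
Applying ICs: C₁ = -1/6, C₂ = 1/6
Particular solution: y = -(1/6)e^(3x) + (1/6)e^(-3x)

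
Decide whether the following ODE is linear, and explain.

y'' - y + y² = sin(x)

Nonlinear (y² term)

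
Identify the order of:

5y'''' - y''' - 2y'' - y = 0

The order is 4 (highest derivative is of order 4).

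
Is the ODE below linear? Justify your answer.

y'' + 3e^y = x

No. Nonlinear (e^y is nonlinear in y)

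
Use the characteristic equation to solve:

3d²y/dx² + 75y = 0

Characteristic equation: 3r² + 75 = 0
Divide by 3: r² + 25 = 0
Roots: r = ±5i (complex conjugates)
General solution: y = C₁cos(5x) + C₂sin(5x)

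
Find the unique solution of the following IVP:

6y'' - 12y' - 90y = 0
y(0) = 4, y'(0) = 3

General solution: y = C₁e^(5x) + C₂e^(-3x)
Applying ICs: C₁ = 15/8, C₂ = 17/8
Particular solution: y = (15/8)e^(5x) + (17/8)e^(-3x)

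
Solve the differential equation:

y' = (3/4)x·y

Separating variables and integrating:
ln|y| = 3x^2/8 + C

General solution: y = Ce^(3x^2/8)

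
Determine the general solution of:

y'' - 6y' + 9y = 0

Characteristic equation: r² - 6r + 9 = 0
Factored: (r - 3)² = 0
Repeated root: r = 3
General solution: y = (C₁ + C₂x)e^(3x)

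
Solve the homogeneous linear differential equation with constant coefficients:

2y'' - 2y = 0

Characteristic equation: 2r² - 2 = 0
Divide by 2: r² - 1 = 0
Roots: r = 1, -1 (distinct real)
General solution: y = C₁e^x + C₂e^(-x)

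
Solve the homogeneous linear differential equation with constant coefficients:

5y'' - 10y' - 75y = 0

Characteristic equation: 5r² - 10r - 75 = 0
Divide by 5: r² - 2r - 15 = 0
Roots: r = 5, -3 (distinct real)
General solution: y = C₁e^(5x) + C₂e^(-3x)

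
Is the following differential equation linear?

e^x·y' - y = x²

Yes. Linear (y and its derivatives appear to the first power only, no products of y terms)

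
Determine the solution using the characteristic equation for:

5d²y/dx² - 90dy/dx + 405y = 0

Characteristic equation: 5r² - 90r + 405 = 0
Divide by 5: r² - 18r + 81 = 0
Factored: (r - 9)² = 0
Repeated root: r = 9
General solution: y = (C₁ + C₂x)e^(9x)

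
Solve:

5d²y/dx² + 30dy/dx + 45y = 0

Characteristic equation: 5r² + 30r + 45 = 0
Divide by 5: r² + 6r + 9 = 0
Factored: (r + 3)² = 0
Repeated root: r = -3
General solution: y = (C₁ + C₂x)e^(-3x)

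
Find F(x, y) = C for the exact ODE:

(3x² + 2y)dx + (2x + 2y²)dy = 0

Verify exactness: ∂M/∂y = ∂N/∂x ✓
Find F(x,y) such that ∂F/∂x = M, ∂F/∂y = N
Solution: x³ + 2xy + 2y³/3 = C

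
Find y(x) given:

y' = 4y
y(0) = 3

General solution: y = Ce^(4x)
Applying IC y(0) = 3:
Particular solution: y = 3e^(4x)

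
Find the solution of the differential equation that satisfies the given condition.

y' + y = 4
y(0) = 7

General solution: y = 4 + Ce^(-x)
Applying y(0) = 7: C = 7 - 4 = 3
Particular solution: y = 4 + 3e^(-x)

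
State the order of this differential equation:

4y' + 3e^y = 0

The order is 1 (highest derivative is of order 1).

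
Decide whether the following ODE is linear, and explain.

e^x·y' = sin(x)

Linear (y and its derivatives appear to the first power only, no products of y terms)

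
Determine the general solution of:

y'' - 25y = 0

Characteristic equation: r² - 25 = 0
Roots: r = 5, -5 (distinct real)
General solution: y = C₁e^(5x) + C₂e^(-5x)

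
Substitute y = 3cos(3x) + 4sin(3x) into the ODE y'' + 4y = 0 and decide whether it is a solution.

Verification:
y'' = -27cos(3x) - 36sin(3x)
y'' + 4y ≠ 0 (frequency mismatch: got 9 instead of 4)

No, it is not a solution.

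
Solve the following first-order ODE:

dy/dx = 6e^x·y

Separating variables and integrating:
ln|y| = 6e^x + C

General solution: y = Ce^(6e^x)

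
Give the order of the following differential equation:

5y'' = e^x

The order is 2 (highest derivative is of order 2).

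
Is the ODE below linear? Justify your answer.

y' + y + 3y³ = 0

No. Nonlinear (y³ term)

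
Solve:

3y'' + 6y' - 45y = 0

Characteristic equation: 3r² + 6r - 45 = 0
Divide by 3: r² + 2r - 15 = 0
Roots: r = 3, -5 (distinct real)
General solution: y = C₁e^(3x) + C₂e^(-5x)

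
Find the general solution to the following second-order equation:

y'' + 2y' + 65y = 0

Characteristic equation: r² + 2r + 65 = 0
Roots: r = -1 ± 8i (complex conjugates)
General solution: y = e^(-x)(C₁cos(8x) + C₂sin(8x))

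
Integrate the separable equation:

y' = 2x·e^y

Separating variables and integrating:
-e^(-y) = x² + C

General solution: y = -ln(C - x²)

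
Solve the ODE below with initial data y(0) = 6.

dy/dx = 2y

General solution: y = Ce^(2x)
Applying IC y(0) = 6:
Particular solution: y = 6e^(2x)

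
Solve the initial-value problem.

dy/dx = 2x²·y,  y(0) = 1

General solution: y = Ce^(2x³/3)
Applying IC y(0) = 1:
Particular solution: y = e^(2x³/3)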